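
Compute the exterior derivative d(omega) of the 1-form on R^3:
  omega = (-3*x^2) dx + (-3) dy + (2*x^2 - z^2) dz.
d(omega) = (4*x) dx ∧ dz

For a 1-form omega = sum_i f_i dx_i, the exterior derivative is
  d(omega) = sum_{i < j} (∂f_j/∂x_i - ∂f_i/∂x_j) dx_i ∧ dx_j.
  coefficient of dx ∧ dz: ∂f_3/∂x - ∂f_1/∂z = ∂(2*x^2 - z^2)/∂x - ∂(-3*x^2)/∂z = 4*x
Assembling: d(omega) = (4*x) dx ∧ dz.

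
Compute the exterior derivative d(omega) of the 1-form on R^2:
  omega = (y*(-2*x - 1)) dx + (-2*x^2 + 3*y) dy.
d(omega) = (1 - 2*x) dx ∧ dy

For a 1-form omega = sum_i f_i dx_i, the exterior derivative is
  d(omega) = sum_{i < j} (∂f_j/∂x_i - ∂f_i/∂x_j) dx_i ∧ dx_j.
  coefficient of dx ∧ dy: ∂f_2/∂x - ∂f_1/∂y = ∂(-2*x^2 + 3*y)/∂x - ∂(y*(-2*x - 1))/∂y = 1 - 2*x
Assembling: d(omega) = (1 - 2*x) dx ∧ dy.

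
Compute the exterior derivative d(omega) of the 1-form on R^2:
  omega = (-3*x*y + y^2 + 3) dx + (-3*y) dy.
d(omega) = (3*x - 2*y) dx ∧ dy

For a 1-form omega = sum_i f_i dx_i, the exterior derivative is
  d(omega) = sum_{i < j} (∂f_j/∂x_i - ∂f_i/∂x_j) dx_i ∧ dx_j.
  coefficient of dx ∧ dy: ∂f_2/∂x - ∂f_1/∂y = ∂(-3*y)/∂x - ∂(-3*x*y + y^2 + 3)/∂y = 3*x - 2*y
Assembling: d(omega) = (3*x - 2*y) dx ∧ dy.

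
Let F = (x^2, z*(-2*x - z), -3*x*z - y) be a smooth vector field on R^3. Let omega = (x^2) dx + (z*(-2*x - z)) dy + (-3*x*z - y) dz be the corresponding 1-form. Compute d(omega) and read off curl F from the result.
d(omega) = (2*x + 2*z - 1) dy ∧ dz + (3*z) dz ∧ dx + (-2*z) dx ∧ dy; curl F = (2*x + 2*z - 1, 3*z, -2*z)

d omega = sum_{i<j} (∂f_j/∂x_i - ∂f_i/∂x_j) dx_i ∧ dx_j. Under the identification (dy ∧ dz, dz ∧ dx, dx ∧ dy) ↔ (e_x, e_y, e_z), the coefficients are exactly the components of curl F. Compute:
  ∂R/∂y - ∂Q/∂z = (-1) - (-2*x - 2*z) = 2*x + 2*z - 1
  ∂P/∂z - ∂R/∂x = (0) - (-3*z) = 3*z
  ∂Q/∂x - ∂P/∂y = (-2*z) - (0) = -2*z.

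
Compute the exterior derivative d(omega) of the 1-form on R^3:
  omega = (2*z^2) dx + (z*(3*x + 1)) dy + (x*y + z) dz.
d(omega) = (3*z) dx ∧ dy + (y - 4*z) dx ∧ dz + (-2*x - 1) dy ∧ dz

For a 1-form omega = sum_i f_i dx_i, the exterior derivative is
  d(omega) = sum_{i < j} (∂f_j/∂x_i - ∂f_i/∂x_j) dx_i ∧ dx_j.
  coefficient of dx ∧ dy: ∂f_2/∂x - ∂f_1/∂y = ∂(z*(3*x + 1))/∂x - ∂(2*z^2)/∂y = 3*z
  coefficient of dx ∧ dz: ∂f_3/∂x - ∂f_1/∂z = ∂(x*y + z)/∂x - ∂(2*z^2)/∂z = y - 4*z
  coefficient of dy ∧ dz: ∂f_3/∂y - ∂f_2/∂z = ∂(x*y + z)/∂y - ∂(z*(3*x + 1))/∂z = -2*x - 1
Assembling: d(omega) = (3*z) dx ∧ dy + (y - 4*z) dx ∧ dz + (-2*x - 1) dy ∧ dz.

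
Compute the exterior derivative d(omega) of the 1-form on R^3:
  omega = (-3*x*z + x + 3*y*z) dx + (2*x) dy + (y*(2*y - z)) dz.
d(omega) = (2 - 3*z) dx ∧ dy + (3*x - 3*y) dx ∧ dz + (4*y - z) dy ∧ dz

For a 1-form omega = sum_i f_i dx_i, the exterior derivative is
  d(omega) = sum_{i < j} (∂f_j/∂x_i - ∂f_i/∂x_j) dx_i ∧ dx_j.
  coefficient of dx ∧ dy: ∂f_2/∂x - ∂f_1/∂y = ∂(2*x)/∂x - ∂(-3*x*z + x + 3*y*z)/∂y = 2 - 3*z
  coefficient of dx ∧ dz: ∂f_3/∂x - ∂f_1/∂z = ∂(y*(2*y - z))/∂x - ∂(-3*x*z + x + 3*y*z)/∂z = 3*x - 3*y
  coefficient of dy ∧ dz: ∂f_3/∂y - ∂f_2/∂z = ∂(y*(2*y - z))/∂y - ∂(2*x)/∂z = 4*y - z
Assembling: d(omega) = (2 - 3*z) dx ∧ dy + (3*x - 3*y) dx ∧ dz + (4*y - z) dy ∧ dz.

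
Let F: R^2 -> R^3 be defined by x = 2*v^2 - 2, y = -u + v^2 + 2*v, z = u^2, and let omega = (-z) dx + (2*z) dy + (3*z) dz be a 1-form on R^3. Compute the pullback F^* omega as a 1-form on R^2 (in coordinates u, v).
F^* omega = (u^2*(6*u - 2)) du + (4*u^2) dv

Using F^*(f dg) = (f ∘ F) d(g ∘ F), substitute each coordinate x_i by F_i(u, v) in f_i, and replace dx_i by d F_i = (∂F_i/∂u) du + (∂F_i/∂v) dv.
  For the x component: f_1(F) = -u^2; d F_1 = (0) du + (4*v) dv
  For the y component: f_2(F) = 2*u^2; d F_2 = (-1) du + (2*v + 2) dv
  For the z component: f_3(F) = 3*u^2; d F_3 = (2*u) du + (0) dv
Combining and collecting du, dv coefficients:
  coeff of du: u^2*(6*u - 2)
  coeff of dv: 4*u^2
F^* omega = (u^2*(6*u - 2)) du + (4*u^2) dv.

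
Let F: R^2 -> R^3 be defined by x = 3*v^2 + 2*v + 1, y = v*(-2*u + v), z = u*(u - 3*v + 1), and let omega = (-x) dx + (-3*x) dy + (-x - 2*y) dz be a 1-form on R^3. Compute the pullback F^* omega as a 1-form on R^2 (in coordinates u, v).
F^* omega = (8*u^2*v - 22*u*v^2 - 2*u + 33*v^3 + 13*v^2 + 7*v - 1) du + (-12*u^2*v + 33*u*v^2 + 18*u*v + 9*u - 36*v^3 - 30*v^2 - 16*v - 2) dv

Using F^*(f dg) = (f ∘ F) d(g ∘ F), substitute each coordinate x_i by F_i(u, v) in f_i, and replace dx_i by d F_i = (∂F_i/∂u) du + (∂F_i/∂v) dv.
  For the x component: f_1(F) = -3*v^2 - 2*v - 1; d F_1 = (0) du + (6*v + 2) dv
  For the y component: f_2(F) = -9*v^2 - 6*v - 3; d F_2 = (-2*v) du + (-2*u + 2*v) dv
  For the z component: f_3(F) = 4*u*v - 5*v^2 - 2*v - 1; d F_3 = (2*u - 3*v + 1) du + (-3*u) dv
Combining and collecting du, dv coefficients:
  coeff of du: 8*u^2*v - 22*u*v^2 - 2*u + 33*v^3 + 13*v^2 + 7*v - 1
  coeff of dv: -12*u^2*v + 33*u*v^2 + 18*u*v + 9*u - 36*v^3 - 30*v^2 - 16*v - 2
F^* omega = (8*u^2*v - 22*u*v^2 - 2*u + 33*v^3 + 13*v^2 + 7*v - 1) du + (-12*u^2*v + 33*u*v^2 + 18*u*v + 9*u - 36*v^3 - 30*v^2 - 16*v - 2) dv.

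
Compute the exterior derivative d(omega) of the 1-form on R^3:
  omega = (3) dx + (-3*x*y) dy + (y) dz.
d(omega) = (-3*y) dx ∧ dy + (1) dy ∧ dz

For a 1-form omega = sum_i f_i dx_i, the exterior derivative is
  d(omega) = sum_{i < j} (∂f_j/∂x_i - ∂f_i/∂x_j) dx_i ∧ dx_j.
  coefficient of dx ∧ dy: ∂f_2/∂x - ∂f_1/∂y = ∂(-3*x*y)/∂x - ∂(3)/∂y = -3*y
  coefficient of dy ∧ dz: ∂f_3/∂y - ∂f_2/∂z = ∂(y)/∂y - ∂(-3*x*y)/∂z = 1
Assembling: d(omega) = (-3*y) dx ∧ dy + (1) dy ∧ dz.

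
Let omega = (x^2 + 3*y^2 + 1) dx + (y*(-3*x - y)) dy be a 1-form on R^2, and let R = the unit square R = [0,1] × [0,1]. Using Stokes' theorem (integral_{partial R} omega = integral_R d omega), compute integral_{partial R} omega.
integral_(partial R) omega = -9/2

Stokes: integral_partial_R omega = integral_R d omega with d omega = (∂Q/∂x - ∂P/∂y) dx ∧ dy.
  ∂Q/∂x = -3*y
  ∂P/∂y = 6*y
  integrand = ∂Q/∂x - ∂P/∂y = -9*y.
Integrating over R: integral_0^1 integral_0^1 (-9*y) dx dy = -9/2.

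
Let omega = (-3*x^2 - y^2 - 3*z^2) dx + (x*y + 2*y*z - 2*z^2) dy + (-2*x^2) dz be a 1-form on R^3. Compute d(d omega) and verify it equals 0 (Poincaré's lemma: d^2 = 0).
d(d omega) = 0

Step 1: d omega = sum_{i<j} (∂f_j/∂x_i - ∂f_i/∂x_j) dx_i ∧ dx_j:
  coeff of dx ∧ dy: 3*y
  coeff of dx ∧ dz: -4*x + 6*z
  coeff of dy ∧ dz: -2*y + 4*z
Step 2: Apply d again to each 2-form coefficient. The only possible 3-form in R^3 is dx ∧ dy ∧ dz, with coefficient
  ∂(coeff of dy∧dz)/∂x - ∂(coeff of dx∧dz)/∂y + ∂(coeff of dx∧dy)/∂z
  = ∂/∂x (-2*y + 4*z) - ∂/∂y (-4*x + 6*z) + ∂/∂z (3*y).
Each of these terms simplifies to sums of mixed partials that cancel in pairs. The result is 0 (by equality of mixed partials for smooth functions — Schwarz / Clairaut).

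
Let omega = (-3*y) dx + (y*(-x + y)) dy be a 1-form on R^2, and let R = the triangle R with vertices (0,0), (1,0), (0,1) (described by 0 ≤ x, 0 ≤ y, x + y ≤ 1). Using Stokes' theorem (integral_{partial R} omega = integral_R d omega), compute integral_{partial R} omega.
integral_(partial R) omega = 4/3

Stokes: integral_partial_R omega = integral_R d omega with d omega = (∂Q/∂x - ∂P/∂y) dx ∧ dy.
  ∂Q/∂x = -y
  ∂P/∂y = -3
  integrand = ∂Q/∂x - ∂P/∂y = 3 - y.
Integrating over R: integral_0^1 integral_0^{1-x} (3 - y) dy dx = 4/3.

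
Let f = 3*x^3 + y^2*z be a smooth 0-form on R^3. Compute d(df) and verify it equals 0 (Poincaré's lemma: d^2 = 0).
d(df) = 0

Step 1: df = sum_i (∂f/∂x_i) dx_i = (9*x^2) dx + (2*y*z) dy + (y^2) dz.
Step 2: Apply d again. Using the 1-form formula, the coefficient of dx ∧ dy in d(df) is ∂^2 f/∂x ∂y - ∂^2 f/∂y ∂x = (0) - (0) = 0 (equality of mixed partials for smooth f).
Similarly for dx ∧ dz and dy ∧ dz — all coefficients vanish. So d(df) = 0.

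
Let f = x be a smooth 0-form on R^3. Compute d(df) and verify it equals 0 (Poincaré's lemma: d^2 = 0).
d(df) = 0

Step 1: df = sum_i (∂f/∂x_i) dx_i = (1) dx + (0) dy + (0) dz.
Step 2: Apply d again. Using the 1-form formula, the coefficient of dx ∧ dy in d(df) is ∂^2 f/∂x ∂y - ∂^2 f/∂y ∂x = (0) - (0) = 0 (equality of mixed partials for smooth f).
Similarly for dx ∧ dz and dy ∧ dz — all coefficients vanish. So d(df) = 0.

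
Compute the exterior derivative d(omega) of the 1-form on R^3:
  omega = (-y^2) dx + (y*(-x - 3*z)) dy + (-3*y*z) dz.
d(omega) = (y) dx ∧ dy + (3*y - 3*z) dy ∧ dz

For a 1-form omega = sum_i f_i dx_i, the exterior derivative is
  d(omega) = sum_{i < j} (∂f_j/∂x_i - ∂f_i/∂x_j) dx_i ∧ dx_j.
  coefficient of dx ∧ dy: ∂f_2/∂x - ∂f_1/∂y = ∂(y*(-x - 3*z))/∂x - ∂(-y^2)/∂y = y
  coefficient of dy ∧ dz: ∂f_3/∂y - ∂f_2/∂z = ∂(-3*y*z)/∂y - ∂(y*(-x - 3*z))/∂z = 3*y - 3*z
Assembling: d(omega) = (y) dx ∧ dy + (3*y - 3*z) dy ∧ dz.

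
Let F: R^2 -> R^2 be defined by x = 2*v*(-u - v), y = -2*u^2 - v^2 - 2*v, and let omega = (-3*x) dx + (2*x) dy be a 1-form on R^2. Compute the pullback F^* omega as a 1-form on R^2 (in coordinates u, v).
F^* omega = (4*v*(4*u^2 + u*v - 3*v^2)) du + (4*v*(-3*u^2 - 7*u*v + 2*u - 4*v^2 + 2*v)) dv

Using F^*(f dg) = (f ∘ F) d(g ∘ F), substitute each coordinate x_i by F_i(u, v) in f_i, and replace dx_i by d F_i = (∂F_i/∂u) du + (∂F_i/∂v) dv.
  For the x component: f_1(F) = 6*v*(u + v); d F_1 = (-2*v) du + (-2*u - 4*v) dv
  For the y component: f_2(F) = 4*v*(-u - v); d F_2 = (-4*u) du + (-2*v - 2) dv
Combining and collecting du, dv coefficients:
  coeff of du: 4*v*(4*u^2 + u*v - 3*v^2)
  coeff of dv: 4*v*(-3*u^2 - 7*u*v + 2*u - 4*v^2 + 2*v)
F^* omega = (4*v*(4*u^2 + u*v - 3*v^2)) du + (4*v*(-3*u^2 - 7*u*v + 2*u - 4*v^2 + 2*v)) dv.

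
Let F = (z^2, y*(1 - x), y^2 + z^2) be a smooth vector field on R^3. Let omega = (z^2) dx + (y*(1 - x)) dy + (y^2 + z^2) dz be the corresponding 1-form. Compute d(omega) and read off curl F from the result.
d(omega) = (2*y) dy ∧ dz + (2*z) dz ∧ dx + (-y) dx ∧ dy; curl F = (2*y, 2*z, -y)

d omega = sum_{i<j} (∂f_j/∂x_i - ∂f_i/∂x_j) dx_i ∧ dx_j. Under the identification (dy ∧ dz, dz ∧ dx, dx ∧ dy) ↔ (e_x, e_y, e_z), the coefficients are exactly the components of curl F. Compute:
  ∂R/∂y - ∂Q/∂z = (2*y) - (0) = 2*y
  ∂P/∂z - ∂R/∂x = (2*z) - (0) = 2*z
  ∂Q/∂x - ∂P/∂y = (-y) - (0) = -y.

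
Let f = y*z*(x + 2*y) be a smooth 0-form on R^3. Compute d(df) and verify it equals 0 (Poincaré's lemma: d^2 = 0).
d(df) = 0

Step 1: df = sum_i (∂f/∂x_i) dx_i = (y*z) dx + (z*(x + 4*y)) dy + (y*(x + 2*y)) dz.
Step 2: Apply d again. Using the 1-form formula, the coefficient of dx ∧ dy in d(df) is ∂^2 f/∂x ∂y - ∂^2 f/∂y ∂x = (z) - (z) = 0 (equality of mixed partials for smooth f).
Similarly for dx ∧ dz and dy ∧ dz — all coefficients vanish. So d(df) = 0.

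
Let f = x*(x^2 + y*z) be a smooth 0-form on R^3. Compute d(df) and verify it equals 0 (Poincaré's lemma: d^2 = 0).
d(df) = 0

Step 1: df = sum_i (∂f/∂x_i) dx_i = (3*x^2 + y*z) dx + (x*z) dy + (x*y) dz.
Step 2: Apply d again. Using the 1-form formula, the coefficient of dx ∧ dy in d(df) is ∂^2 f/∂x ∂y - ∂^2 f/∂y ∂x = (z) - (z) = 0 (equality of mixed partials for smooth f).
Similarly for dx ∧ dz and dy ∧ dz — all coefficients vanish. So d(df) = 0.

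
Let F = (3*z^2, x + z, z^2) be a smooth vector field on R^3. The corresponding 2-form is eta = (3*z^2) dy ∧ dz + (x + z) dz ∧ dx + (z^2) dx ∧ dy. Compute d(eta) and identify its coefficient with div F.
d(eta) = (2*z) dx ∧ dy ∧ dz; div F = 2*z

For a 2-form in R^3 of the form above, applying d gives a 3-form with coefficient ∂P/∂x + ∂Q/∂y + ∂R/∂z:
  ∂P/∂x = 0
  ∂Q/∂y = 0
  ∂R/∂z = 2*z
Sum = 2*z, which is exactly div F.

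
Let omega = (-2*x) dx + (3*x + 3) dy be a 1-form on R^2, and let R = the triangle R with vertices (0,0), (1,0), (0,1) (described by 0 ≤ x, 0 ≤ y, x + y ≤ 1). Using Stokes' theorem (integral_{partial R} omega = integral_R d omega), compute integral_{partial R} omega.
integral_(partial R) omega = 3/2

Stokes: integral_partial_R omega = integral_R d omega with d omega = (∂Q/∂x - ∂P/∂y) dx ∧ dy.
  ∂Q/∂x = 3
  ∂P/∂y = 0
  integrand = ∂Q/∂x - ∂P/∂y = 3.
Integrating over R: integral_0^1 integral_0^{1-x} (3) dy dx = 3/2.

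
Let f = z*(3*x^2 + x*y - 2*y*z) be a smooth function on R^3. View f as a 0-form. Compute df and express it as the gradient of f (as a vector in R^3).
df = (z*(6*x + y)) dx + (z*(x - 2*z)) dy + (3*x^2 + x*y - 4*y*z) dz; grad f = (z*(6*x + y), z*(x - 2*z), 3*x^2 + x*y - 4*y*z)

For a 0-form f, d f = (∂f/∂x) dx + (∂f/∂y) dy + (∂f/∂z) dz. The components of the vector representation are exactly the entries of grad f in Cartesian coordinates:
  ∂f/∂x = z*(6*x + y)
  ∂f/∂y = z*(x - 2*z)
  ∂f/∂z = 3*x^2 + x*y - 4*y*z.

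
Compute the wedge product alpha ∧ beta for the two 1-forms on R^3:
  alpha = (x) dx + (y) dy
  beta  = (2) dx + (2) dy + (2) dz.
alpha ∧ beta = (2*x - 2*y) dx ∧ dy + (2*x) dx ∧ dz + (2*y) dy ∧ dz

Distribute the wedge, using dx_i ∧ dx_j = -dx_j ∧ dx_i and dx_i ∧ dx_i = 0. For each pair (i, j) with i < j, the coefficient of dx_i ∧ dx_j in alpha ∧ beta is (alpha_i * beta_j - alpha_j * beta_i). Collecting: alpha ∧ beta = (2*x - 2*y) dx ∧ dy + (2*x) dx ∧ dz + (2*y) dy ∧ dz.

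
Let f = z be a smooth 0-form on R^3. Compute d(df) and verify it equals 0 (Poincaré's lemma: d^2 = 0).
d(df) = 0

Step 1: df = sum_i (∂f/∂x_i) dx_i = (0) dx + (0) dy + (1) dz.
Step 2: Apply d again. Using the 1-form formula, the coefficient of dx ∧ dy in d(df) is ∂^2 f/∂x ∂y - ∂^2 f/∂y ∂x = (0) - (0) = 0 (equality of mixed partials for smooth f).
Similarly for dx ∧ dz and dy ∧ dz — all coefficients vanish. So d(df) = 0.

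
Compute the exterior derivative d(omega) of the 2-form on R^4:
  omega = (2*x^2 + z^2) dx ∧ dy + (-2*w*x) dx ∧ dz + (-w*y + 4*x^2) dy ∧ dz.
d(omega) = (8*x + 2*z) dx ∧ dy ∧ dz + (-2*x) dx ∧ dz ∧ dw + (-y) dy ∧ dz ∧ dw

For a 2-form omega = sum_{i<j} g_{ij} dx_i ∧ dx_j, the exterior derivative is
  d(omega) = sum_{i<j} d(g_{ij}) ∧ dx_i ∧ dx_j = sum_{i<j, k} (∂g_{ij}/∂x_k) dx_k ∧ dx_i ∧ dx_j.
Expand each term, using dx_k ∧ dx_i ∧ dx_j = sgn(permutation) dx_{(a)} ∧ dx_{(b)} ∧ dx_{(c)} with (a < b < c) sorted:
  d(2*x^2 + z^2) includes (∂/∂z)(2*x^2 + z^2) dz = (2*z) dz, which multiplied by dx ∧ dy gives (2*z) dx ∧ dy ∧ dz
  d(-2*w*x) includes (∂/∂w)(-2*w*x) dw = (-2*x) dw, which multiplied by dx ∧ dz gives (-2*x) dx ∧ dz ∧ dw
  d(-w*y + 4*x^2) includes (∂/∂x)(-w*y + 4*x^2) dx = (8*x) dx, which multiplied by dy ∧ dz gives (8*x) dx ∧ dy ∧ dz
  d(-w*y + 4*x^2) includes (∂/∂w)(-w*y + 4*x^2) dw = (-y) dw, which multiplied by dy ∧ dz gives (-y) dy ∧ dz ∧ dw
Collecting like 3-forms: d(omega) = (8*x + 2*z) dx ∧ dy ∧ dz + (-2*x) dx ∧ dz ∧ dw + (-y) dy ∧ dz ∧ dw.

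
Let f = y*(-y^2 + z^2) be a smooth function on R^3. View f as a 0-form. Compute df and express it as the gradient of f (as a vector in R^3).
df = (0) dx + (-3*y^2 + z^2) dy + (2*y*z) dz; grad f = (0, -3*y^2 + z^2, 2*y*z)

For a 0-form f, d f = (∂f/∂x) dx + (∂f/∂y) dy + (∂f/∂z) dz. The components of the vector representation are exactly the entries of grad f in Cartesian coordinates:
  ∂f/∂x = 0
  ∂f/∂y = -3*y^2 + z^2
  ∂f/∂z = 2*y*z.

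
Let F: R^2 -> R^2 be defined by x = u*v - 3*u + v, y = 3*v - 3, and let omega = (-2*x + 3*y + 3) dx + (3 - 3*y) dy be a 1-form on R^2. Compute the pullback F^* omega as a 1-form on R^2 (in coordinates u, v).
F^* omega = (-2*u*v^2 + 12*u*v - 18*u + 7*v^2 - 27*v + 18) du + (-2*u^2*v + 6*u^2 + 5*u*v - 20*v + 30) dv

Using F^*(f dg) = (f ∘ F) d(g ∘ F), substitute each coordinate x_i by F_i(u, v) in f_i, and replace dx_i by d F_i = (∂F_i/∂u) du + (∂F_i/∂v) dv.
  For the x component: f_1(F) = -2*u*v + 6*u + 7*v - 6; d F_1 = (v - 3) du + (u + 1) dv
  For the y component: f_2(F) = 12 - 9*v; d F_2 = (0) du + (3) dv
Combining and collecting du, dv coefficients:
  coeff of du: -2*u*v^2 + 12*u*v - 18*u + 7*v^2 - 27*v + 18
  coeff of dv: -2*u^2*v + 6*u^2 + 5*u*v - 20*v + 30
F^* omega = (-2*u*v^2 + 12*u*v - 18*u + 7*v^2 - 27*v + 18) du + (-2*u^2*v + 6*u^2 + 5*u*v - 20*v + 30) dv.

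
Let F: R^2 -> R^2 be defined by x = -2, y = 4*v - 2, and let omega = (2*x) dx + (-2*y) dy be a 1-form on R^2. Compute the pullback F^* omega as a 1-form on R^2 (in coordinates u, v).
F^* omega = (16 - 32*v) dv

Using F^*(f dg) = (f ∘ F) d(g ∘ F), substitute each coordinate x_i by F_i(u, v) in f_i, and replace dx_i by d F_i = (∂F_i/∂u) du + (∂F_i/∂v) dv.
  For the x component: f_1(F) = -4; d F_1 = (0) du + (0) dv
  For the y component: f_2(F) = 4 - 8*v; d F_2 = (0) du + (4) dv
Combining and collecting du, dv coefficients:
  coeff of du: 0
  coeff of dv: 16 - 32*v
F^* omega = (16 - 32*v) dv.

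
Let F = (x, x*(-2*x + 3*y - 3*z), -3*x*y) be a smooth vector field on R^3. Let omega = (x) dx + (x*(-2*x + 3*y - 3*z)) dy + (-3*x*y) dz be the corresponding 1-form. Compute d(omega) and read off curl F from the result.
d(omega) = (0) dy ∧ dz + (3*y) dz ∧ dx + (-4*x + 3*y - 3*z) dx ∧ dy; curl F = (0, 3*y, -4*x + 3*y - 3*z)

d omega = sum_{i<j} (∂f_j/∂x_i - ∂f_i/∂x_j) dx_i ∧ dx_j. Under the identification (dy ∧ dz, dz ∧ dx, dx ∧ dy) ↔ (e_x, e_y, e_z), the coefficients are exactly the components of curl F. Compute:
  ∂R/∂y - ∂Q/∂z = (-3*x) - (-3*x) = 0
  ∂P/∂z - ∂R/∂x = (0) - (-3*y) = 3*y
  ∂Q/∂x - ∂P/∂y = (-4*x + 3*y - 3*z) - (0) = -4*x + 3*y - 3*z.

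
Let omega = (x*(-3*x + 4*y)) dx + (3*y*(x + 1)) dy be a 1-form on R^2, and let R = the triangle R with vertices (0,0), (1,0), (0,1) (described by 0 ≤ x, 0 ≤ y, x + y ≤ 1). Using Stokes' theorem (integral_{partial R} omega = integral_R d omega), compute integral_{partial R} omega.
integral_(partial R) omega = -1/6

Stokes: integral_partial_R omega = integral_R d omega with d omega = (∂Q/∂x - ∂P/∂y) dx ∧ dy.
  ∂Q/∂x = 3*y
  ∂P/∂y = 4*x
  integrand = ∂Q/∂x - ∂P/∂y = -4*x + 3*y.
Integrating over R: integral_0^1 integral_0^{1-x} (-4*x + 3*y) dy dx = -1/6.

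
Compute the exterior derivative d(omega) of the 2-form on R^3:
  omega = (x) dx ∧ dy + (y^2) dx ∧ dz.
d(omega) = (-2*y) dx ∧ dy ∧ dz

For a 2-form omega = sum_{i<j} g_{ij} dx_i ∧ dx_j, the exterior derivative is
  d(omega) = sum_{i<j} d(g_{ij}) ∧ dx_i ∧ dx_j = sum_{i<j, k} (∂g_{ij}/∂x_k) dx_k ∧ dx_i ∧ dx_j.
Expand each term, using dx_k ∧ dx_i ∧ dx_j = sgn(permutation) dx_{(a)} ∧ dx_{(b)} ∧ dx_{(c)} with (a < b < c) sorted:
  d(y^2) includes (∂/∂y)(y^2) dy = (2*y) dy, which multiplied by dx ∧ dz gives (-2*y) dx ∧ dy ∧ dz
Collecting like 3-forms: d(omega) = (-2*y) dx ∧ dy ∧ dz.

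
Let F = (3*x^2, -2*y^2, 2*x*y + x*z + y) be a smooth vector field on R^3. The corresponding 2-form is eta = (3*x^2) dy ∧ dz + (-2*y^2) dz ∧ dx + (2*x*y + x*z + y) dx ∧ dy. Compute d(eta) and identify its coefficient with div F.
d(eta) = (7*x - 4*y) dx ∧ dy ∧ dz; div F = 7*x - 4*y

For a 2-form in R^3 of the form above, applying d gives a 3-form with coefficient ∂P/∂x + ∂Q/∂y + ∂R/∂z:
  ∂P/∂x = 6*x
  ∂Q/∂y = -4*y
  ∂R/∂z = x
Sum = 7*x - 4*y, which is exactly div F.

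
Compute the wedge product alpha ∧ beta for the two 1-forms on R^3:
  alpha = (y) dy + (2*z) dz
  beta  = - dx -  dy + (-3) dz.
alpha ∧ beta = (y) dx ∧ dy + (-3*y + 2*z) dy ∧ dz + (2*z) dx ∧ dz

Distribute the wedge, using dx_i ∧ dx_j = -dx_j ∧ dx_i and dx_i ∧ dx_i = 0. For each pair (i, j) with i < j, the coefficient of dx_i ∧ dx_j in alpha ∧ beta is (alpha_i * beta_j - alpha_j * beta_i). Collecting: alpha ∧ beta = (y) dx ∧ dy + (-3*y + 2*z) dy ∧ dz + (2*z) dx ∧ dz.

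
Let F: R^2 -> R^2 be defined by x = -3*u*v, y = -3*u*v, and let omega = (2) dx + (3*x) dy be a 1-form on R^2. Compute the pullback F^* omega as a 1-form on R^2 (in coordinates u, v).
F^* omega = (3*v*(9*u*v - 2)) du + (3*u*(9*u*v - 2)) dv

Using F^*(f dg) = (f ∘ F) d(g ∘ F), substitute each coordinate x_i by F_i(u, v) in f_i, and replace dx_i by d F_i = (∂F_i/∂u) du + (∂F_i/∂v) dv.
  For the x component: f_1(F) = 2; d F_1 = (-3*v) du + (-3*u) dv
  For the y component: f_2(F) = -9*u*v; d F_2 = (-3*v) du + (-3*u) dv
Combining and collecting du, dv coefficients:
  coeff of du: 3*v*(9*u*v - 2)
  coeff of dv: 3*u*(9*u*v - 2)
F^* omega = (3*v*(9*u*v - 2)) du + (3*u*(9*u*v - 2)) dv.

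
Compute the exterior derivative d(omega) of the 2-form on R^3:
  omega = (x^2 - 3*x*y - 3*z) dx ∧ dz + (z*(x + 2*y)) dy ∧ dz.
d(omega) = (3*x + z) dx ∧ dy ∧ dz

For a 2-form omega = sum_{i<j} g_{ij} dx_i ∧ dx_j, the exterior derivative is
  d(omega) = sum_{i<j} d(g_{ij}) ∧ dx_i ∧ dx_j = sum_{i<j, k} (∂g_{ij}/∂x_k) dx_k ∧ dx_i ∧ dx_j.
Expand each term, using dx_k ∧ dx_i ∧ dx_j = sgn(permutation) dx_{(a)} ∧ dx_{(b)} ∧ dx_{(c)} with (a < b < c) sorted:
  d(x^2 - 3*x*y - 3*z) includes (∂/∂y)(x^2 - 3*x*y - 3*z) dy = (-3*x) dy, which multiplied by dx ∧ dz gives (3*x) dx ∧ dy ∧ dz
  d(z*(x + 2*y)) includes (∂/∂x)(z*(x + 2*y)) dx = (z) dx, which multiplied by dy ∧ dz gives (z) dx ∧ dy ∧ dz
Collecting like 3-forms: d(omega) = (3*x + z) dx ∧ dy ∧ dz.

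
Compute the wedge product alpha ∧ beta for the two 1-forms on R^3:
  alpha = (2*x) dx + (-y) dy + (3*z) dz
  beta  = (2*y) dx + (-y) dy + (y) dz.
alpha ∧ beta = (2*y*(-x + y)) dx ∧ dy + (2*y*(x - 3*z)) dx ∧ dz + (y*(-y + 3*z)) dy ∧ dz

Distribute the wedge, using dx_i ∧ dx_j = -dx_j ∧ dx_i and dx_i ∧ dx_i = 0. For each pair (i, j) with i < j, the coefficient of dx_i ∧ dx_j in alpha ∧ beta is (alpha_i * beta_j - alpha_j * beta_i). Collecting: alpha ∧ beta = (2*y*(-x + y)) dx ∧ dy + (2*y*(x - 3*z)) dx ∧ dz + (y*(-y + 3*z)) dy ∧ dz.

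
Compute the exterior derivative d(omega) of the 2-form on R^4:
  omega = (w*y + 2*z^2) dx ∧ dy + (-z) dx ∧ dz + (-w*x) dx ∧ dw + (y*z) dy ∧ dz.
d(omega) = (4*z) dx ∧ dy ∧ dz + (y) dx ∧ dy ∧ dw

For a 2-form omega = sum_{i<j} g_{ij} dx_i ∧ dx_j, the exterior derivative is
  d(omega) = sum_{i<j} d(g_{ij}) ∧ dx_i ∧ dx_j = sum_{i<j, k} (∂g_{ij}/∂x_k) dx_k ∧ dx_i ∧ dx_j.
Expand each term, using dx_k ∧ dx_i ∧ dx_j = sgn(permutation) dx_{(a)} ∧ dx_{(b)} ∧ dx_{(c)} with (a < b < c) sorted:
  d(w*y + 2*z^2) includes (∂/∂z)(w*y + 2*z^2) dz = (4*z) dz, which multiplied by dx ∧ dy gives (4*z) dx ∧ dy ∧ dz
  d(w*y + 2*z^2) includes (∂/∂w)(w*y + 2*z^2) dw = (y) dw, which multiplied by dx ∧ dy gives (y) dx ∧ dy ∧ dw
Collecting like 3-forms: d(omega) = (4*z) dx ∧ dy ∧ dz + (y) dx ∧ dy ∧ dw.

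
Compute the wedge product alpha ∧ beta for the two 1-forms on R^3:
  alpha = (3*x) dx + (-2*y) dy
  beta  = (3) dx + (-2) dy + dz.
alpha ∧ beta = (-6*x + 6*y) dx ∧ dy + (3*x) dx ∧ dz + (-2*y) dy ∧ dz

Distribute the wedge, using dx_i ∧ dx_j = -dx_j ∧ dx_i and dx_i ∧ dx_i = 0. For each pair (i, j) with i < j, the coefficient of dx_i ∧ dx_j in alpha ∧ beta is (alpha_i * beta_j - alpha_j * beta_i). Collecting: alpha ∧ beta = (-6*x + 6*y) dx ∧ dy + (3*x) dx ∧ dz + (-2*y) dy ∧ dz.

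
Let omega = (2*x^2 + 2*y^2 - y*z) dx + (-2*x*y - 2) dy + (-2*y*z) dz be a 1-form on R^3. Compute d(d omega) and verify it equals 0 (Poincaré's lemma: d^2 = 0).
d(d omega) = 0

Step 1: d omega = sum_{i<j} (∂f_j/∂x_i - ∂f_i/∂x_j) dx_i ∧ dx_j:
  coeff of dx ∧ dy: -6*y + z
  coeff of dx ∧ dz: y
  coeff of dy ∧ dz: -2*z
Step 2: Apply d again to each 2-form coefficient. The only possible 3-form in R^3 is dx ∧ dy ∧ dz, with coefficient
  ∂(coeff of dy∧dz)/∂x - ∂(coeff of dx∧dz)/∂y + ∂(coeff of dx∧dy)/∂z
  = ∂/∂x (-2*z) - ∂/∂y (y) + ∂/∂z (-6*y + z).
Each of these terms simplifies to sums of mixed partials that cancel in pairs. The result is 0 (by equality of mixed partials for smooth functions — Schwarz / Clairaut).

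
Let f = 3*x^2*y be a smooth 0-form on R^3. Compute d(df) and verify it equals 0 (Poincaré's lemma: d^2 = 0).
d(df) = 0

Step 1: df = sum_i (∂f/∂x_i) dx_i = (6*x*y) dx + (3*x^2) dy + (0) dz.
Step 2: Apply d again. Using the 1-form formula, the coefficient of dx ∧ dy in d(df) is ∂^2 f/∂x ∂y - ∂^2 f/∂y ∂x = (6*x) - (6*x) = 0 (equality of mixed partials for smooth f).
Similarly for dx ∧ dz and dy ∧ dz — all coefficients vanish. So d(df) = 0.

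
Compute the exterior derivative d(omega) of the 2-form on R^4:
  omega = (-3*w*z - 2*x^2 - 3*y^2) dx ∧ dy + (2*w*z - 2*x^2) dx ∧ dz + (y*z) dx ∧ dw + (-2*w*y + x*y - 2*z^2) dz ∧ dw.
d(omega) = (-3*w) dx ∧ dy ∧ dz + (-4*z) dx ∧ dy ∧ dw + (2*z) dx ∧ dz ∧ dw + (-2*w + x) dy ∧ dz ∧ dw

For a 2-form omega = sum_{i<j} g_{ij} dx_i ∧ dx_j, the exterior derivative is
  d(omega) = sum_{i<j} d(g_{ij}) ∧ dx_i ∧ dx_j = sum_{i<j, k} (∂g_{ij}/∂x_k) dx_k ∧ dx_i ∧ dx_j.
Expand each term, using dx_k ∧ dx_i ∧ dx_j = sgn(permutation) dx_{(a)} ∧ dx_{(b)} ∧ dx_{(c)} with (a < b < c) sorted:
  d(-3*w*z - 2*x^2 - 3*y^2) includes (∂/∂z)(-3*w*z - 2*x^2 - 3*y^2) dz = (-3*w) dz, which multiplied by dx ∧ dy gives (-3*w) dx ∧ dy ∧ dz
  d(-3*w*z - 2*x^2 - 3*y^2) includes (∂/∂w)(-3*w*z - 2*x^2 - 3*y^2) dw = (-3*z) dw, which multiplied by dx ∧ dy gives (-3*z) dx ∧ dy ∧ dw
  d(2*w*z - 2*x^2) includes (∂/∂w)(2*w*z - 2*x^2) dw = (2*z) dw, which multiplied by dx ∧ dz gives (2*z) dx ∧ dz ∧ dw
  d(y*z) includes (∂/∂y)(y*z) dy = (z) dy, which multiplied by dx ∧ dw gives (-z) dx ∧ dy ∧ dw
  d(y*z) includes (∂/∂z)(y*z) dz = (y) dz, which multiplied by dx ∧ dw gives (-y) dx ∧ dz ∧ dw
  d(-2*w*y + x*y - 2*z^2) includes (∂/∂x)(-2*w*y + x*y - 2*z^2) dx = (y) dx, which multiplied by dz ∧ dw gives (y) dx ∧ dz ∧ dw
  d(-2*w*y + x*y - 2*z^2) includes (∂/∂y)(-2*w*y + x*y - 2*z^2) dy = (-2*w + x) dy, which multiplied by dz ∧ dw gives (-2*w + x) dy ∧ dz ∧ dw
Collecting like 3-forms: d(omega) = (-3*w) dx ∧ dy ∧ dz + (-4*z) dx ∧ dy ∧ dw + (2*z) dx ∧ dz ∧ dw + (-2*w + x) dy ∧ dz ∧ dw.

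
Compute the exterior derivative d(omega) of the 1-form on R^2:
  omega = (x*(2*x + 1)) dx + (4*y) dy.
d(omega) = 0

For a 1-form omega = sum_i f_i dx_i, the exterior derivative is
  d(omega) = sum_{i < j} (∂f_j/∂x_i - ∂f_i/∂x_j) dx_i ∧ dx_j.

Assembling: d(omega) = 0.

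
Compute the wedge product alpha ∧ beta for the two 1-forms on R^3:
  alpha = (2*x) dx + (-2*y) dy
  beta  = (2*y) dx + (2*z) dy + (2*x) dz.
alpha ∧ beta = (4*x*z + 4*y^2) dx ∧ dy + (4*x^2) dx ∧ dz + (-4*x*y) dy ∧ dz

Distribute the wedge, using dx_i ∧ dx_j = -dx_j ∧ dx_i and dx_i ∧ dx_i = 0. For each pair (i, j) with i < j, the coefficient of dx_i ∧ dx_j in alpha ∧ beta is (alpha_i * beta_j - alpha_j * beta_i). Collecting: alpha ∧ beta = (4*x*z + 4*y^2) dx ∧ dy + (4*x^2) dx ∧ dz + (-4*x*y) dy ∧ dz.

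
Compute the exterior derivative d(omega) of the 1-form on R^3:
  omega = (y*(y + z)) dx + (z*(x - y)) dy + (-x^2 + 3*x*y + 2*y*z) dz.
d(omega) = (-2*y) dx ∧ dy + (-2*x + 2*y) dx ∧ dz + (2*x + y + 2*z) dy ∧ dz

For a 1-form omega = sum_i f_i dx_i, the exterior derivative is
  d(omega) = sum_{i < j} (∂f_j/∂x_i - ∂f_i/∂x_j) dx_i ∧ dx_j.
  coefficient of dx ∧ dy: ∂f_2/∂x - ∂f_1/∂y = ∂(z*(x - y))/∂x - ∂(y*(y + z))/∂y = -2*y
  coefficient of dx ∧ dz: ∂f_3/∂x - ∂f_1/∂z = ∂(-x^2 + 3*x*y + 2*y*z)/∂x - ∂(y*(y + z))/∂z = -2*x + 2*y
  coefficient of dy ∧ dz: ∂f_3/∂y - ∂f_2/∂z = ∂(-x^2 + 3*x*y + 2*y*z)/∂y - ∂(z*(x - y))/∂z = 2*x + y + 2*z
Assembling: d(omega) = (-2*y) dx ∧ dy + (-2*x + 2*y) dx ∧ dz + (2*x + y + 2*z) dy ∧ dz.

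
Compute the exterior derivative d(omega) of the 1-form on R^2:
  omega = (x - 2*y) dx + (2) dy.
d(omega) = (2) dx ∧ dy

For a 1-form omega = sum_i f_i dx_i, the exterior derivative is
  d(omega) = sum_{i < j} (∂f_j/∂x_i - ∂f_i/∂x_j) dx_i ∧ dx_j.
  coefficient of dx ∧ dy: ∂f_2/∂x - ∂f_1/∂y = ∂(2)/∂x - ∂(x - 2*y)/∂y = 2
Assembling: d(omega) = (2) dx ∧ dy.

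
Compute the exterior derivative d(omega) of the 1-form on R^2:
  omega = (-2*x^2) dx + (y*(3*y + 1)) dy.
d(omega) = 0

For a 1-form omega = sum_i f_i dx_i, the exterior derivative is
  d(omega) = sum_{i < j} (∂f_j/∂x_i - ∂f_i/∂x_j) dx_i ∧ dx_j.

Assembling: d(omega) = 0.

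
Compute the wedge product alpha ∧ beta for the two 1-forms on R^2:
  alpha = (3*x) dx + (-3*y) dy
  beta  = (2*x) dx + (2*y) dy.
alpha ∧ beta = (12*x*y) dx ∧ dy

Distribute the wedge, using dx_i ∧ dx_j = -dx_j ∧ dx_i and dx_i ∧ dx_i = 0. For each pair (i, j) with i < j, the coefficient of dx_i ∧ dx_j in alpha ∧ beta is (alpha_i * beta_j - alpha_j * beta_i). Collecting: alpha ∧ beta = (12*x*y) dx ∧ dy.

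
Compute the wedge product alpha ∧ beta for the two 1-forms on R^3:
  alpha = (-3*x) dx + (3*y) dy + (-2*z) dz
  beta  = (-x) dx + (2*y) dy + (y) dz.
alpha ∧ beta = (-3*x*y) dx ∧ dy + (-x*(3*y + 2*z)) dx ∧ dz + (y*(3*y + 4*z)) dy ∧ dz

Distribute the wedge, using dx_i ∧ dx_j = -dx_j ∧ dx_i and dx_i ∧ dx_i = 0. For each pair (i, j) with i < j, the coefficient of dx_i ∧ dx_j in alpha ∧ beta is (alpha_i * beta_j - alpha_j * beta_i). Collecting: alpha ∧ beta = (-3*x*y) dx ∧ dy + (-x*(3*y + 2*z)) dx ∧ dz + (y*(3*y + 4*z)) dy ∧ dz.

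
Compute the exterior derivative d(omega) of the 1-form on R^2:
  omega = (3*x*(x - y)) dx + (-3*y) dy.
d(omega) = (3*x) dx ∧ dy

For a 1-form omega = sum_i f_i dx_i, the exterior derivative is
  d(omega) = sum_{i < j} (∂f_j/∂x_i - ∂f_i/∂x_j) dx_i ∧ dx_j.
  coefficient of dx ∧ dy: ∂f_2/∂x - ∂f_1/∂y = ∂(-3*y)/∂x - ∂(3*x*(x - y))/∂y = 3*x
Assembling: d(omega) = (3*x) dx ∧ dy.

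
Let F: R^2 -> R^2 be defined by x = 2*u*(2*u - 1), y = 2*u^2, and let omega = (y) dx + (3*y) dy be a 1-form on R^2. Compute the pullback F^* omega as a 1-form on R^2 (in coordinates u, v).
F^* omega = (u^2*(40*u - 4)) du

Using F^*(f dg) = (f ∘ F) d(g ∘ F), substitute each coordinate x_i by F_i(u, v) in f_i, and replace dx_i by d F_i = (∂F_i/∂u) du + (∂F_i/∂v) dv.
  For the x component: f_1(F) = 2*u^2; d F_1 = (8*u - 2) du + (0) dv
  For the y component: f_2(F) = 6*u^2; d F_2 = (4*u) du + (0) dv
Combining and collecting du, dv coefficients:
  coeff of du: u^2*(40*u - 4)
  coeff of dv: 0
F^* omega = (u^2*(40*u - 4)) du.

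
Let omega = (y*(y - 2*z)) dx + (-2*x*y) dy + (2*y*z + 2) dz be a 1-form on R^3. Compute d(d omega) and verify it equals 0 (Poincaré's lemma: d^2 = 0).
d(d omega) = 0

Step 1: d omega = sum_{i<j} (∂f_j/∂x_i - ∂f_i/∂x_j) dx_i ∧ dx_j:
  coeff of dx ∧ dy: -4*y + 2*z
  coeff of dx ∧ dz: 2*y
  coeff of dy ∧ dz: 2*z
Step 2: Apply d again to each 2-form coefficient. The only possible 3-form in R^3 is dx ∧ dy ∧ dz, with coefficient
  ∂(coeff of dy∧dz)/∂x - ∂(coeff of dx∧dz)/∂y + ∂(coeff of dx∧dy)/∂z
  = ∂/∂x (2*z) - ∂/∂y (2*y) + ∂/∂z (-4*y + 2*z).
Each of these terms simplifies to sums of mixed partials that cancel in pairs. The result is 0 (by equality of mixed partials for smooth functions — Schwarz / Clairaut).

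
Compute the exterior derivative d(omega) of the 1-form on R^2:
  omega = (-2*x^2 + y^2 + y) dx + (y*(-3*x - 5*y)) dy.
d(omega) = (-5*y - 1) dx ∧ dy

For a 1-form omega = sum_i f_i dx_i, the exterior derivative is
  d(omega) = sum_{i < j} (∂f_j/∂x_i - ∂f_i/∂x_j) dx_i ∧ dx_j.
  coefficient of dx ∧ dy: ∂f_2/∂x - ∂f_1/∂y = ∂(y*(-3*x - 5*y))/∂x - ∂(-2*x^2 + y^2 + y)/∂y = -5*y - 1
Assembling: d(omega) = (-5*y - 1) dx ∧ dy.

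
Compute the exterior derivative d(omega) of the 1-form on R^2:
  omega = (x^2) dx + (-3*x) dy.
d(omega) = (-3) dx ∧ dy

For a 1-form omega = sum_i f_i dx_i, the exterior derivative is
  d(omega) = sum_{i < j} (∂f_j/∂x_i - ∂f_i/∂x_j) dx_i ∧ dx_j.
  coefficient of dx ∧ dy: ∂f_2/∂x - ∂f_1/∂y = ∂(-3*x)/∂x - ∂(x^2)/∂y = -3
Assembling: d(omega) = (-3) dx ∧ dy.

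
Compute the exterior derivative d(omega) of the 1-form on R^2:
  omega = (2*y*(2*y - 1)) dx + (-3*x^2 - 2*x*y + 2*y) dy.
d(omega) = (-6*x - 10*y + 2) dx ∧ dy

For a 1-form omega = sum_i f_i dx_i, the exterior derivative is
  d(omega) = sum_{i < j} (∂f_j/∂x_i - ∂f_i/∂x_j) dx_i ∧ dx_j.
  coefficient of dx ∧ dy: ∂f_2/∂x - ∂f_1/∂y = ∂(-3*x^2 - 2*x*y + 2*y)/∂x - ∂(2*y*(2*y - 1))/∂y = -6*x - 10*y + 2
Assembling: d(omega) = (-6*x - 10*y + 2) dx ∧ dy.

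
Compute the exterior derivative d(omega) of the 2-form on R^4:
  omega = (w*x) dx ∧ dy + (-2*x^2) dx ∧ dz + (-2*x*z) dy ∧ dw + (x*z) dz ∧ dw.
d(omega) = (x - 2*z) dx ∧ dy ∧ dw + (2*x) dy ∧ dz ∧ dw + (z) dx ∧ dz ∧ dw

For a 2-form omega = sum_{i<j} g_{ij} dx_i ∧ dx_j, the exterior derivative is
  d(omega) = sum_{i<j} d(g_{ij}) ∧ dx_i ∧ dx_j = sum_{i<j, k} (∂g_{ij}/∂x_k) dx_k ∧ dx_i ∧ dx_j.
Expand each term, using dx_k ∧ dx_i ∧ dx_j = sgn(permutation) dx_{(a)} ∧ dx_{(b)} ∧ dx_{(c)} with (a < b < c) sorted:
  d(w*x) includes (∂/∂w)(w*x) dw = (x) dw, which multiplied by dx ∧ dy gives (x) dx ∧ dy ∧ dw
  d(-2*x*z) includes (∂/∂x)(-2*x*z) dx = (-2*z) dx, which multiplied by dy ∧ dw gives (-2*z) dx ∧ dy ∧ dw
  d(-2*x*z) includes (∂/∂z)(-2*x*z) dz = (-2*x) dz, which multiplied by dy ∧ dw gives (2*x) dy ∧ dz ∧ dw
  d(x*z) includes (∂/∂x)(x*z) dx = (z) dx, which multiplied by dz ∧ dw gives (z) dx ∧ dz ∧ dw
Collecting like 3-forms: d(omega) = (x - 2*z) dx ∧ dy ∧ dw + (2*x) dy ∧ dz ∧ dw + (z) dx ∧ dz ∧ dw.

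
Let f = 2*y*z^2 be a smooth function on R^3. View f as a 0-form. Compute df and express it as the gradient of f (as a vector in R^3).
df = (0) dx + (2*z^2) dy + (4*y*z) dz; grad f = (0, 2*z^2, 4*y*z)

For a 0-form f, d f = (∂f/∂x) dx + (∂f/∂y) dy + (∂f/∂z) dz. The components of the vector representation are exactly the entries of grad f in Cartesian coordinates:
  ∂f/∂x = 0
  ∂f/∂y = 2*z^2
  ∂f/∂z = 4*y*z.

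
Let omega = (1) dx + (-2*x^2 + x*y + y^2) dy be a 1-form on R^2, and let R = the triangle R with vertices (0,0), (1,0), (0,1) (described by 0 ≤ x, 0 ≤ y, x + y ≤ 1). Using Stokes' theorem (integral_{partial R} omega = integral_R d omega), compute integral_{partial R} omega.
integral_(partial R) omega = -1/2

Stokes: integral_partial_R omega = integral_R d omega with d omega = (∂Q/∂x - ∂P/∂y) dx ∧ dy.
  ∂Q/∂x = -4*x + y
  ∂P/∂y = 0
  integrand = ∂Q/∂x - ∂P/∂y = -4*x + y.
Integrating over R: integral_0^1 integral_0^{1-x} (-4*x + y) dy dx = -1/2.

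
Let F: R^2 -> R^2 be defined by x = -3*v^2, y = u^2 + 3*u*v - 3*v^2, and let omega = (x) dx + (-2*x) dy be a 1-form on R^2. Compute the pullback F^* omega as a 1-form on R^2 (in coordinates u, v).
F^* omega = (v^2*(12*u + 18*v)) du + (18*v^2*(u - v)) dv

Using F^*(f dg) = (f ∘ F) d(g ∘ F), substitute each coordinate x_i by F_i(u, v) in f_i, and replace dx_i by d F_i = (∂F_i/∂u) du + (∂F_i/∂v) dv.
  For the x component: f_1(F) = -3*v^2; d F_1 = (0) du + (-6*v) dv
  For the y component: f_2(F) = 6*v^2; d F_2 = (2*u + 3*v) du + (3*u - 6*v) dv
Combining and collecting du, dv coefficients:
  coeff of du: v^2*(12*u + 18*v)
  coeff of dv: 18*v^2*(u - v)
F^* omega = (v^2*(12*u + 18*v)) du + (18*v^2*(u - v)) dv.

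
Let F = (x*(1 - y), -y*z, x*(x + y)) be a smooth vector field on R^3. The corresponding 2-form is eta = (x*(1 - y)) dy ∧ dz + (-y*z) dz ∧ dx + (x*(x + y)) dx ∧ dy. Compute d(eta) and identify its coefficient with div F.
d(eta) = (-y - z + 1) dx ∧ dy ∧ dz; div F = -y - z + 1

For a 2-form in R^3 of the form above, applying d gives a 3-form with coefficient ∂P/∂x + ∂Q/∂y + ∂R/∂z:
  ∂P/∂x = 1 - y
  ∂Q/∂y = -z
  ∂R/∂z = 0
Sum = -y - z + 1, which is exactly div F.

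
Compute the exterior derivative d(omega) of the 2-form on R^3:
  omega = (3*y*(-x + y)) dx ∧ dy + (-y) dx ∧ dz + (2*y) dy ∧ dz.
d(omega) = (1) dx ∧ dy ∧ dz

For a 2-form omega = sum_{i<j} g_{ij} dx_i ∧ dx_j, the exterior derivative is
  d(omega) = sum_{i<j} d(g_{ij}) ∧ dx_i ∧ dx_j = sum_{i<j, k} (∂g_{ij}/∂x_k) dx_k ∧ dx_i ∧ dx_j.
Expand each term, using dx_k ∧ dx_i ∧ dx_j = sgn(permutation) dx_{(a)} ∧ dx_{(b)} ∧ dx_{(c)} with (a < b < c) sorted:
  d(-y) includes (∂/∂y)(-y) dy = (-1) dy, which multiplied by dx ∧ dz gives (1) dx ∧ dy ∧ dz
Collecting like 3-forms: d(omega) = (1) dx ∧ dy ∧ dz.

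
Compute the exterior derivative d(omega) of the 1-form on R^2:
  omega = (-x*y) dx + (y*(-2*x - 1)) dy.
d(omega) = (x - 2*y) dx ∧ dy

For a 1-form omega = sum_i f_i dx_i, the exterior derivative is
  d(omega) = sum_{i < j} (∂f_j/∂x_i - ∂f_i/∂x_j) dx_i ∧ dx_j.
  coefficient of dx ∧ dy: ∂f_2/∂x - ∂f_1/∂y = ∂(y*(-2*x - 1))/∂x - ∂(-x*y)/∂y = x - 2*y
Assembling: d(omega) = (x - 2*y) dx ∧ dy.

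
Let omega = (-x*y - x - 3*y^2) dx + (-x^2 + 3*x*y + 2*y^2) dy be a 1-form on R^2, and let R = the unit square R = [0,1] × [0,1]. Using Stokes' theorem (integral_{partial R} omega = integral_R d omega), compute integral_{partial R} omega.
integral_(partial R) omega = 4

Stokes: integral_partial_R omega = integral_R d omega with d omega = (∂Q/∂x - ∂P/∂y) dx ∧ dy.
  ∂Q/∂x = -2*x + 3*y
  ∂P/∂y = -x - 6*y
  integrand = ∂Q/∂x - ∂P/∂y = -x + 9*y.
Integrating over R: integral_0^1 integral_0^1 (-x + 9*y) dx dy = 4.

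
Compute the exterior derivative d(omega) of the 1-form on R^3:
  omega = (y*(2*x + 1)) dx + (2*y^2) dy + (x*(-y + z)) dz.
d(omega) = (-2*x - 1) dx ∧ dy + (-y + z) dx ∧ dz + (-x) dy ∧ dz

For a 1-form omega = sum_i f_i dx_i, the exterior derivative is
  d(omega) = sum_{i < j} (∂f_j/∂x_i - ∂f_i/∂x_j) dx_i ∧ dx_j.
  coefficient of dx ∧ dy: ∂f_2/∂x - ∂f_1/∂y = ∂(2*y^2)/∂x - ∂(y*(2*x + 1))/∂y = -2*x - 1
  coefficient of dx ∧ dz: ∂f_3/∂x - ∂f_1/∂z = ∂(x*(-y + z))/∂x - ∂(y*(2*x + 1))/∂z = -y + z
  coefficient of dy ∧ dz: ∂f_3/∂y - ∂f_2/∂z = ∂(x*(-y + z))/∂y - ∂(2*y^2)/∂z = -x
Assembling: d(omega) = (-2*x - 1) dx ∧ dy + (-y + z) dx ∧ dz + (-x) dy ∧ dz.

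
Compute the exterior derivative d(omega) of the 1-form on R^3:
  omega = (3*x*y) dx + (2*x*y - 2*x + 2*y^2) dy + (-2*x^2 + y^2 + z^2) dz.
d(omega) = (-3*x + 2*y - 2) dx ∧ dy + (-4*x) dx ∧ dz + (2*y) dy ∧ dz

For a 1-form omega = sum_i f_i dx_i, the exterior derivative is
  d(omega) = sum_{i < j} (∂f_j/∂x_i - ∂f_i/∂x_j) dx_i ∧ dx_j.
  coefficient of dx ∧ dy: ∂f_2/∂x - ∂f_1/∂y = ∂(2*x*y - 2*x + 2*y^2)/∂x - ∂(3*x*y)/∂y = -3*x + 2*y - 2
  coefficient of dx ∧ dz: ∂f_3/∂x - ∂f_1/∂z = ∂(-2*x^2 + y^2 + z^2)/∂x - ∂(3*x*y)/∂z = -4*x
  coefficient of dy ∧ dz: ∂f_3/∂y - ∂f_2/∂z = ∂(-2*x^2 + y^2 + z^2)/∂y - ∂(2*x*y - 2*x + 2*y^2)/∂z = 2*y
Assembling: d(omega) = (-3*x + 2*y - 2) dx ∧ dy + (-4*x) dx ∧ dz + (2*y) dy ∧ dz.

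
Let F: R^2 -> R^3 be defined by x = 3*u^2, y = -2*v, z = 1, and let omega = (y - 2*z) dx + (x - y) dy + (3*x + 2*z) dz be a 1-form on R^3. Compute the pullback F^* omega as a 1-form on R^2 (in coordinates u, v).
F^* omega = (12*u*(-v - 1)) du + (-6*u^2 - 4*v) dv

Using F^*(f dg) = (f ∘ F) d(g ∘ F), substitute each coordinate x_i by F_i(u, v) in f_i, and replace dx_i by d F_i = (∂F_i/∂u) du + (∂F_i/∂v) dv.
  For the x component: f_1(F) = -2*v - 2; d F_1 = (6*u) du + (0) dv
  For the y component: f_2(F) = 3*u^2 + 2*v; d F_2 = (0) du + (-2) dv
  For the z component: f_3(F) = 9*u^2 + 2; d F_3 = (0) du + (0) dv
Combining and collecting du, dv coefficients:
  coeff of du: 12*u*(-v - 1)
  coeff of dv: -6*u^2 - 4*v
F^* omega = (12*u*(-v - 1)) du + (-6*u^2 - 4*v) dv.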